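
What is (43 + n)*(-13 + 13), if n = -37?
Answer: 0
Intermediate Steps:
(43 + n)*(-13 + 13) = (43 - 37)*(-13 + 13) = 6*0 = 0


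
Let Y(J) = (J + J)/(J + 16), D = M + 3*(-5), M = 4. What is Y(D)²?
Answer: 484/25 ≈ 19.360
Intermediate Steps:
D = -11 (D = 4 + 3*(-5) = 4 - 15 = -11)
Y(J) = 2*J/(16 + J) (Y(J) = (2*J)/(16 + J) = 2*J/(16 + J))
Y(D)² = (2*(-11)/(16 - 11))² = (2*(-11)/5)² = (2*(-11)*(⅕))² = (-22/5)² = 484/25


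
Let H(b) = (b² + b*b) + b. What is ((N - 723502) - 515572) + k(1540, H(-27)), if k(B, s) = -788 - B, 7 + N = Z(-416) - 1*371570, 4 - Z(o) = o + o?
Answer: -1612143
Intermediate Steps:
Z(o) = 4 - 2*o (Z(o) = 4 - (o + o) = 4 - 2*o)
H(b) = b + 2*b² (H(b) = (b² + b²) + b = 2*b² + b = b + 2*b²)
N = -370741 (N = -7 + ((4 - 2*(-416)) - 1*371570) = -7 + ((4 + 832) - 371570) = -7 + (836 - 371570) = -7 - 370734 = -370741)
((N - 723502) - 515572) + k(1540, H(-27)) = ((-370741 - 723502) - 515572) + (-788 - 1*1540) = (-1094243 - 515572) + (-788 - 1540) = -1609815 - 2328 = -1612143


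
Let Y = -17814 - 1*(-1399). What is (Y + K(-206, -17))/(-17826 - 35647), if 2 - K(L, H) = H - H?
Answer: 16413/53473 ≈ 0.30694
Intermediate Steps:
K(L, H) = 2 (K(L, H) = 2 - (H - H) = 2 - 1*0 = 2 + 0 = 2)
Y = -16415 (Y = -17814 + 1399 = -16415)
(Y + K(-206, -17))/(-17826 - 35647) = (-16415 + 2)/(-17826 - 35647) = -16413/(-53473) = -16413*(-1/53473) = 16413/53473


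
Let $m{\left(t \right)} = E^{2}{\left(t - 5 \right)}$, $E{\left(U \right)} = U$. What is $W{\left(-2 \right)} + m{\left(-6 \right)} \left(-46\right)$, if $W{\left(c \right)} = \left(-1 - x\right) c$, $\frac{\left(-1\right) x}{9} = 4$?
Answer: $-5636$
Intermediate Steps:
$m{\left(t \right)} = \left(-5 + t\right)^{2}$ ($m{\left(t \right)} = \left(t - 5\right)^{2} = \left(-5 + t\right)^{2}$)
$x = -36$ ($x = \left(-9\right) 4 = -36$)
$W{\left(c \right)} = 35 c$ ($W{\left(c \right)} = \left(-1 - -36\right) c = \left(-1 + 36\right) c = 35 c$)
$W{\left(-2 \right)} + m{\left(-6 \right)} \left(-46\right) = 35 \left(-2\right) + \left(-5 - 6\right)^{2} \left(-46\right) = -70 + \left(-11\right)^{2} \left(-46\right) = -70 + 121 \left(-46\right) = -70 - 5566 = -5636$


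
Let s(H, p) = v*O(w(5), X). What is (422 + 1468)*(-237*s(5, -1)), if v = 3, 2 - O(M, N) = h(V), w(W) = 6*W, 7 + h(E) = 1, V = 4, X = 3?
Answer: -10750320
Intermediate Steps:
h(E) = -6 (h(E) = -7 + 1 = -6)
O(M, N) = 8 (O(M, N) = 2 - 1*(-6) = 2 + 6 = 8)
s(H, p) = 24 (s(H, p) = 3*8 = 24)
(422 + 1468)*(-237*s(5, -1)) = (422 + 1468)*(-237*24) = 1890*(-5688) = -10750320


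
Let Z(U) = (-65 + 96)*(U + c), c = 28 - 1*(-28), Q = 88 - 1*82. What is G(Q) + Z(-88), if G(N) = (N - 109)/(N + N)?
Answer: -12007/12 ≈ -1000.6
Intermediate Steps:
Q = 6 (Q = 88 - 82 = 6)
G(N) = (-109 + N)/(2*N) (G(N) = (-109 + N)/((2*N)) = (-109 + N)*(1/(2*N)) = (-109 + N)/(2*N))
c = 56 (c = 28 + 28 = 56)
Z(U) = 1736 + 31*U (Z(U) = (-65 + 96)*(U + 56) = 31*(56 + U) = 1736 + 31*U)
G(Q) + Z(-88) = (½)*(-109 + 6)/6 + (1736 + 31*(-88)) = (½)*(⅙)*(-103) + (1736 - 2728) = -103/12 - 992 = -12007/12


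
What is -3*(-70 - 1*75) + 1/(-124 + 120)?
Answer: 1739/4 ≈ 434.75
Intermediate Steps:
-3*(-70 - 1*75) + 1/(-124 + 120) = -3*(-70 - 75) + 1/(-4) = -3*(-145) - ¼ = 435 - ¼ = 1739/4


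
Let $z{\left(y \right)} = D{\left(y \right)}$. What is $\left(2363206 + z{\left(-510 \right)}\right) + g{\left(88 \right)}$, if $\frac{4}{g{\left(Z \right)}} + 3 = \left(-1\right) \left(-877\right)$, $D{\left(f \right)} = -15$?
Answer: $\frac{1032714469}{437} \approx 2.3632 \cdot 10^{6}$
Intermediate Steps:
$g{\left(Z \right)} = \frac{2}{437}$ ($g{\left(Z \right)} = \frac{4}{-3 - -877} = \frac{4}{-3 + 877} = \frac{4}{874} = 4 \cdot \frac{1}{874} = \frac{2}{437}$)
$z{\left(y \right)} = -15$
$\left(2363206 + z{\left(-510 \right)}\right) + g{\left(88 \right)} = \left(2363206 - 15\right) + \frac{2}{437} = 2363191 + \frac{2}{437} = \frac{1032714469}{437}$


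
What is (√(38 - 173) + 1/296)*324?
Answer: 81/74 + 972*I*√15 ≈ 1.0946 + 3764.5*I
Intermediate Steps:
(√(38 - 173) + 1/296)*324 = (√(-135) + 1/296)*324 = (3*I*√15 + 1/296)*324 = (1/296 + 3*I*√15)*324 = 81/74 + 972*I*√15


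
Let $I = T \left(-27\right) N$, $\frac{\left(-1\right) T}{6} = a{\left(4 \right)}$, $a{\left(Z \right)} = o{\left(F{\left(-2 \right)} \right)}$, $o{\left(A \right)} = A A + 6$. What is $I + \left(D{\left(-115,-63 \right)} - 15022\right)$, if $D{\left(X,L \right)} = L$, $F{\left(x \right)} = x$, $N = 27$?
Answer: $28655$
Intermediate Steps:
$o{\left(A \right)} = 6 + A^{2}$ ($o{\left(A \right)} = A^{2} + 6 = 6 + A^{2}$)
$a{\left(Z \right)} = 10$ ($a{\left(Z \right)} = 6 + \left(-2\right)^{2} = 6 + 4 = 10$)
$T = -60$ ($T = \left(-6\right) 10 = -60$)
$I = 43740$ ($I = \left(-60\right) \left(-27\right) 27 = 1620 \cdot 27 = 43740$)
$I + \left(D{\left(-115,-63 \right)} - 15022\right) = 43740 - 15085 = 28655$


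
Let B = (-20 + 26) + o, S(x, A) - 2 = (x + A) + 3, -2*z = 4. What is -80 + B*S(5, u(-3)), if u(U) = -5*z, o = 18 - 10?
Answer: 200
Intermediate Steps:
z = -2 (z = -½*4 = -2)
o = 8
u(U) = 10 (u(U) = -5*(-2) = 10)
S(x, A) = 5 + A + x (S(x, A) = 2 + ((x + A) + 3) = 2 + ((A + x) + 3) = 2 + (3 + A + x) = 5 + A + x)
B = 14 (B = (-20 + 26) + 8 = 6 + 8 = 14)
-80 + B*S(5, u(-3)) = -80 + 14*(5 + 10 + 5) = -80 + 14*20 = -80 + 280 = 200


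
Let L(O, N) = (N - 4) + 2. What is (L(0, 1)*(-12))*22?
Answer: 264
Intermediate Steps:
L(O, N) = -2 + N (L(O, N) = (-4 + N) + 2 = -2 + N)
(L(0, 1)*(-12))*22 = ((-2 + 1)*(-12))*22 = -1*(-12)*22 = 12*22 = 264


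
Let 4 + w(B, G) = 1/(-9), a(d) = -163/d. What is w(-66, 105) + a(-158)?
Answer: -4379/1422 ≈ -3.0795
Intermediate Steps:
w(B, G) = -37/9 (w(B, G) = -4 + 1/(-9) = -4 - 1/9 = -37/9)
w(-66, 105) + a(-158) = -37/9 - 163/(-158) = -37/9 - 163*(-1/158) = -37/9 + 163/158 = -4379/1422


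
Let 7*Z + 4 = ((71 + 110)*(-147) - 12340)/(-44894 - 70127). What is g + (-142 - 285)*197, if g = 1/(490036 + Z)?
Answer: -33189201428919298/394550594155 ≈ -84119.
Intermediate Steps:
Z = -421137/805147 (Z = -4/7 + (((71 + 110)*(-147) - 12340)/(-44894 - 70127))/7 = -4/7 + ((181*(-147) - 12340)/(-115021))/7 = -4/7 + ((-26607 - 12340)*(-1/115021))/7 = -4/7 + (-38947*(-1/115021))/7 = -4/7 + (⅐)*(38947/115021) = -4/7 + 38947/805147 = -421137/805147 ≈ -0.52306)
g = 805147/394550594155 (g = 1/(490036 - 421137/805147) = 1/(394550594155/805147) = 805147/394550594155 ≈ 2.0407e-6)
g + (-142 - 285)*197 = 805147/394550594155 + (-142 - 285)*197 = 805147/394550594155 - 427*197 = 805147/394550594155 - 84119 = -33189201428919298/394550594155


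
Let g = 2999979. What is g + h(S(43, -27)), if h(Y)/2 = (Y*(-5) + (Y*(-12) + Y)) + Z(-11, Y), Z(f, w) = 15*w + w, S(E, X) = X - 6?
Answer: 2999979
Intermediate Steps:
S(E, X) = -6 + X
Z(f, w) = 16*w
h(Y) = 0 (h(Y) = 2*((Y*(-5) + (Y*(-12) + Y)) + 16*Y) = 2*((-5*Y + (-12*Y + Y)) + 16*Y) = 2*((-5*Y - 11*Y) + 16*Y) = 2*(-16*Y + 16*Y) = 2*0 = 0)
g + h(S(43, -27)) = 2999979 + 0 = 2999979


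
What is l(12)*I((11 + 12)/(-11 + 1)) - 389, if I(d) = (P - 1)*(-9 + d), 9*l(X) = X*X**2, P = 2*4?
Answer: -77881/5 ≈ -15576.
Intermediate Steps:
P = 8
l(X) = X**3/9 (l(X) = (X*X**2)/9 = X**3/9)
I(d) = -63 + 7*d (I(d) = (8 - 1)*(-9 + d) = 7*(-9 + d) = -63 + 7*d)
l(12)*I((11 + 12)/(-11 + 1)) - 389 = ((1/9)*12**3)*(-63 + 7*((11 + 12)/(-11 + 1))) - 389 = ((1/9)*1728)*(-63 + 7*(23/(-10))) - 389 = 192*(-63 + 7*(23*(-1/10))) - 389 = 192*(-63 + 7*(-23/10)) - 389 = 192*(-63 - 161/10) - 389 = 192*(-791/10) - 389 = -75936/5 - 389 = -77881/5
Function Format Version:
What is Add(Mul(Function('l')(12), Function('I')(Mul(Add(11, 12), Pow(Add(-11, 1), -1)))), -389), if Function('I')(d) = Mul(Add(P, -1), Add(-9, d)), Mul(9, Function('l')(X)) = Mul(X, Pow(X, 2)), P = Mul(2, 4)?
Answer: Rational(-77881, 5) ≈ -15576.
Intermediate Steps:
P = 8
Function('l')(X) = Mul(Rational(1, 9), Pow(X, 3)) (Function('l')(X) = Mul(Rational(1, 9), Mul(X, Pow(X, 2))) = Mul(Rational(1, 9), Pow(X, 3)))
Function('I')(d) = Add(-63, Mul(7, d)) (Function('I')(d) = Mul(Add(8, -1), Add(-9, d)) = Mul(7, Add(-9, d)) = Add(-63, Mul(7, d)))
Add(Mul(Function('l')(12), Function('I')(Mul(Add(11, 12), Pow(Add(-11, 1), -1)))), -389) = Add(Mul(Mul(Rational(1, 9), Pow(12, 3)), Add(-63, Mul(7, Mul(Add(11, 12), Pow(Add(-11, 1), -1))))), -389) = Add(Mul(Mul(Rational(1, 9), 1728), Add(-63, Mul(7, Mul(23, Pow(-10, -1))))), -389) = Add(Mul(192, Add(-63, Mul(7, Mul(23, Rational(-1, 10))))), -389) = Add(Mul(192, Add(-63, Mul(7, Rational(-23, 10)))), -389) = Add(Mul(192, Add(-63, Rational(-161, 10))), -389) = Add(Mul(192, Rational(-791, 10)), -389) = Add(Rational(-75936, 5), -389) = Rational(-77881, 5)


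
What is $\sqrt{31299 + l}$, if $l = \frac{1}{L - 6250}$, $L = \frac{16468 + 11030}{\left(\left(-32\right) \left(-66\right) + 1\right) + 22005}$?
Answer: $\frac{4 \sqrt{11107968438427585265}}{75355001} \approx 176.92$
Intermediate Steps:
$L = \frac{13749}{12059}$ ($L = \frac{27498}{\left(2112 + 1\right) + 22005} = \frac{27498}{2113 + 22005} = \frac{27498}{24118} = 27498 \cdot \frac{1}{24118} = \frac{13749}{12059} \approx 1.1401$)
$l = - \frac{12059}{75355001}$ ($l = \frac{1}{\frac{13749}{12059} - 6250} = \frac{1}{- \frac{75355001}{12059}} = - \frac{12059}{75355001} \approx -0.00016003$)
$\sqrt{31299 + l} = \sqrt{31299 - \frac{12059}{75355001}} = \sqrt{\frac{2358536164240}{75355001}} = \frac{4 \sqrt{11107968438427585265}}{75355001}$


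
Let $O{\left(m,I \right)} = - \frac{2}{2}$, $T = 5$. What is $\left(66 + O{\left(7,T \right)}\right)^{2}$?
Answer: $4225$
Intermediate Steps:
$O{\left(m,I \right)} = -1$ ($O{\left(m,I \right)} = \left(-2\right) \frac{1}{2} = -1$)
$\left(66 + O{\left(7,T \right)}\right)^{2} = \left(66 - 1\right)^{2} = 65^{2} = 4225$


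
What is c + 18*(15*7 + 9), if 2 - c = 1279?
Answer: 775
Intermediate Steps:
c = -1277 (c = 2 - 1*1279 = 2 - 1279 = -1277)
c + 18*(15*7 + 9) = -1277 + 18*(15*7 + 9) = -1277 + 18*(105 + 9) = -1277 + 18*114 = -1277 + 2052 = 775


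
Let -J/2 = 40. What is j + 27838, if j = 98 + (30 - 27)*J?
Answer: 27696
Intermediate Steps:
J = -80 (J = -2*40 = -80)
j = -142 (j = 98 + (30 - 27)*(-80) = 98 + 3*(-80) = 98 - 240 = -142)
j + 27838 = -142 + 27838 = 27696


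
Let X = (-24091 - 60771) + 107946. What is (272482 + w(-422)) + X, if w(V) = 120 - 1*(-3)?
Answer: 295689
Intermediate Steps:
w(V) = 123 (w(V) = 120 + 3 = 123)
X = 23084 (X = -84862 + 107946 = 23084)
(272482 + w(-422)) + X = (272482 + 123) + 23084 = 272605 + 23084 = 295689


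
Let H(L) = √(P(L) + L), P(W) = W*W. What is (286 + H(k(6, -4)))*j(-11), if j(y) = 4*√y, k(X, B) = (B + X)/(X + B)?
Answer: 4*I*√11*(286 + √2) ≈ 3813.0*I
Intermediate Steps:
k(X, B) = 1 (k(X, B) = (B + X)/(B + X) = 1)
P(W) = W²
H(L) = √(L + L²) (H(L) = √(L² + L) = √(L + L²))
(286 + H(k(6, -4)))*j(-11) = (286 + √(1*(1 + 1)))*(4*√(-11)) = (286 + √(1*2))*(4*(I*√11)) = (286 + √2)*(4*I*√11) = 4*I*√11*(286 + √2)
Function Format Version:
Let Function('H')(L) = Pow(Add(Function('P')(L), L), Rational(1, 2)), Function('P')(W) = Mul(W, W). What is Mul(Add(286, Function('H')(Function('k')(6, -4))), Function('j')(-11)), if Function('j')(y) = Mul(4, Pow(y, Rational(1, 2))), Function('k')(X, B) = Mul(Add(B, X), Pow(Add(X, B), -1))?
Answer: Mul(4, I, Pow(11, Rational(1, 2)), Add(286, Pow(2, Rational(1, 2)))) ≈ Mul(3813.0, I)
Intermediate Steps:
Function('k')(X, B) = 1 (Function('k')(X, B) = Mul(Add(B, X), Pow(Add(B, X), -1)) = 1)
Function('P')(W) = Pow(W, 2)
Function('H')(L) = Pow(Add(L, Pow(L, 2)), Rational(1, 2)) (Function('H')(L) = Pow(Add(Pow(L, 2), L), Rational(1, 2)) = Pow(Add(L, Pow(L, 2)), Rational(1, 2)))
Mul(Add(286, Function('H')(Function('k')(6, -4))), Function('j')(-11)) = Mul(Add(286, Pow(Mul(1, Add(1, 1)), Rational(1, 2))), Mul(4, Pow(-11, Rational(1, 2)))) = Mul(Add(286, Pow(Mul(1, 2), Rational(1, 2))), Mul(4, Mul(I, Pow(11, Rational(1, 2))))) = Mul(Add(286, Pow(2, Rational(1, 2))), Mul(4, I, Pow(11, Rational(1, 2)))) = Mul(4, I, Pow(11, Rational(1, 2)), Add(286, Pow(2, Rational(1, 2))))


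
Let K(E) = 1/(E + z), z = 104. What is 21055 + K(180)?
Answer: 5979621/284 ≈ 21055.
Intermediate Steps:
K(E) = 1/(104 + E) (K(E) = 1/(E + 104) = 1/(104 + E))
21055 + K(180) = 21055 + 1/(104 + 180) = 21055 + 1/284 = 5979621/284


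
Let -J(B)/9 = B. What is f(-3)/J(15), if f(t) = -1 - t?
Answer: -2/135 ≈ -0.014815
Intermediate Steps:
J(B) = -9*B
f(-3)/J(15) = (-1 - 1*(-3))/((-9*15)) = (-1 + 3)/(-135) = 2*(-1/135) = -2/135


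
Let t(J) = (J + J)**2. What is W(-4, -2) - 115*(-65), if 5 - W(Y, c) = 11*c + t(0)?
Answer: 7502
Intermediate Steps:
t(J) = 4*J**2 (t(J) = (2*J)**2 = 4*J**2)
W(Y, c) = 5 - 11*c (W(Y, c) = 5 - (11*c + 4*0**2) = 5 - (11*c + 4*0) = 5 - (11*c + 0) = 5 - 11*c)
W(-4, -2) - 115*(-65) = (5 - 11*(-2)) - 115*(-65) = (5 + 22) + 7475 = 27 + 7475 = 7502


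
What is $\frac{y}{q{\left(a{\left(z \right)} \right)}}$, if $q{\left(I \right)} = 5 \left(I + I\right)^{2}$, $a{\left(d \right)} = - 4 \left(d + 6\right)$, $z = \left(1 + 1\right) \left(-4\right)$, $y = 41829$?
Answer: $\frac{41829}{1280} \approx 32.679$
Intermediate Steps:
$z = -8$ ($z = 2 \left(-4\right) = -8$)
$a{\left(d \right)} = -24 - 4 d$ ($a{\left(d \right)} = - 4 \left(6 + d\right) = -24 - 4 d$)
$q{\left(I \right)} = 20 I^{2}$ ($q{\left(I \right)} = 5 \left(2 I\right)^{2} = 5 \cdot 4 I^{2} = 20 I^{2}$)
$\frac{y}{q{\left(a{\left(z \right)} \right)}} = \frac{41829}{20 \left(-24 - -32\right)^{2}} = \frac{41829}{20 \left(-24 + 32\right)^{2}} = \frac{41829}{20 \cdot 8^{2}} = \frac{41829}{20 \cdot 64} = \frac{41829}{1280}$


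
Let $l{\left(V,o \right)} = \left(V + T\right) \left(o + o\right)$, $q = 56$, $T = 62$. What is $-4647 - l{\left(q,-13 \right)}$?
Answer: $-1579$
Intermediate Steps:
$l{\left(V,o \right)} = 2 o \left(62 + V\right)$ ($l{\left(V,o \right)} = \left(V + 62\right) \left(o + o\right) = \left(62 + V\right) 2 o = 2 o \left(62 + V\right)$)
$-4647 - l{\left(q,-13 \right)} = -4647 - 2 \left(-13\right) \left(62 + 56\right) = -4647 - 2 \left(-13\right) 118 = -4647 - -3068 = -4647 + 3068 = -1579$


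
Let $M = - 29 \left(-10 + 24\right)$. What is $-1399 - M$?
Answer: $-993$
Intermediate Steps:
$M = -406$ ($M = \left(-29\right) 14 = -406$)
$-1399 - M = -1399 - -406 = -1399 + 406 = -993$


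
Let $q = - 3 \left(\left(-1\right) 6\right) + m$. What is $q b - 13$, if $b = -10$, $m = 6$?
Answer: $-253$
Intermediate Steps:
$q = 24$ ($q = - 3 \left(\left(-1\right) 6\right) + 6 = \left(-3\right) \left(-6\right) + 6 = 18 + 6 = 24$)
$q b - 13 = 24 \left(-10\right) - 13 = -240 - 13 = -253$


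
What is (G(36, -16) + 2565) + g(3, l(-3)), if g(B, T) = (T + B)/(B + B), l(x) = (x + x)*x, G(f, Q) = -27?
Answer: 5083/2 ≈ 2541.5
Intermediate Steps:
l(x) = 2*x² (l(x) = (2*x)*x = 2*x²)
g(B, T) = (B + T)/(2*B) (g(B, T) = (B + T)/((2*B)) = (B + T)*(1/(2*B)) = (B + T)/(2*B))
(G(36, -16) + 2565) + g(3, l(-3)) = (-27 + 2565) + (½)*(3 + 2*(-3)²)/3 = 2538 + (½)*(⅓)*(3 + 2*9) = 2538 + (½)*(⅓)*(3 + 18) = 2538 + (½)*(⅓)*21 = 2538 + 7/2 = 5083/2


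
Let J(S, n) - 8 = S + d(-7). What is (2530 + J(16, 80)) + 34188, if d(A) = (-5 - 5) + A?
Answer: 36725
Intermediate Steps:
d(A) = -10 + A
J(S, n) = -9 + S (J(S, n) = 8 + (S + (-10 - 7)) = 8 + (S - 17) = 8 + (-17 + S) = -9 + S)
(2530 + J(16, 80)) + 34188 = (2530 + (-9 + 16)) + 34188 = (2530 + 7) + 34188 = 2537 + 34188 = 36725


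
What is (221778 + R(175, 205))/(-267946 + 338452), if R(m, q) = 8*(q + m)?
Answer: 112409/35253 ≈ 3.1886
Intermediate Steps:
R(m, q) = 8*m + 8*q (R(m, q) = 8*(m + q) = 8*m + 8*q)
(221778 + R(175, 205))/(-267946 + 338452) = (221778 + (8*175 + 8*205))/(-267946 + 338452) = (221778 + (1400 + 1640))/70506 = (221778 + 3040)*(1/70506) = 224818*(1/70506) = 112409/35253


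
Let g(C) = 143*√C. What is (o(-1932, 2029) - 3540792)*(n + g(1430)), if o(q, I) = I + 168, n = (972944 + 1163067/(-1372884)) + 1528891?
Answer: -4051370535655774145/457628 - 506019085*√1430 ≈ -8.8721e+12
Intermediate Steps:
n = 1144909359691/457628 (n = (972944 + 1163067*(-1/1372884)) + 1528891 = (972944 - 387689/457628) + 1528891 = 445246029143/457628 + 1528891 = 1144909359691/457628 ≈ 2.5018e+6)
o(q, I) = 168 + I
(o(-1932, 2029) - 3540792)*(n + g(1430)) = ((168 + 2029) - 3540792)*(1144909359691/457628 + 143*√1430) = (2197 - 3540792)*(1144909359691/457628 + 143*√1430) = -3538595*(1144909359691/457628 + 143*√1430) = -4051370535655774145/457628 - 506019085*√1430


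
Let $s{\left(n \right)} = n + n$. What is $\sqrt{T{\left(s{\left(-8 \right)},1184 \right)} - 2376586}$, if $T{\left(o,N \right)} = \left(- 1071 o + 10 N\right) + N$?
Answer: $3 i \sqrt{260714} \approx 1531.8 i$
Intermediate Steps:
$s{\left(n \right)} = 2 n$
$T{\left(o,N \right)} = - 1071 o + 11 N$
$\sqrt{T{\left(s{\left(-8 \right)},1184 \right)} - 2376586} = \sqrt{\left(- 1071 \cdot 2 \left(-8\right) + 11 \cdot 1184\right) - 2376586} = \sqrt{\left(\left(-1071\right) \left(-16\right) + 13024\right) - 2376586} = \sqrt{\left(17136 + 13024\right) - 2376586} = \sqrt{30160 - 2376586} = \sqrt{-2346426} = 3 i \sqrt{260714}$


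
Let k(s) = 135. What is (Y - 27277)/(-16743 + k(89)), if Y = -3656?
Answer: 10311/5536 ≈ 1.8625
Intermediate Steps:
(Y - 27277)/(-16743 + k(89)) = (-3656 - 27277)/(-16743 + 135) = -30933/(-16608) = -30933*(-1/16608) = 10311/5536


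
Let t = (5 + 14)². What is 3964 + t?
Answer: 4325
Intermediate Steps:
t = 361 (t = 19² = 361)
3964 + t = 3964 + 361 = 4325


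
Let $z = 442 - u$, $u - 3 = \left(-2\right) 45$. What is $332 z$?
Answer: $175628$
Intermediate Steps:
$u = -87$ ($u = 3 - 90 = -87$)
$z = 529$ ($z = 442 - -87 = 442 + 87 = 529$)
$332 z = 332 \cdot 529 = 175628$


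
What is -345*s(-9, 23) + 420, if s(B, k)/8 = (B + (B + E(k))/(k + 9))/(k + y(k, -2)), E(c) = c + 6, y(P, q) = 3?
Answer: 34035/26 ≈ 1309.0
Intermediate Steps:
E(c) = 6 + c
s(B, k) = 8*(B + (6 + B + k)/(9 + k))/(3 + k) (s(B, k) = 8*((B + (B + (6 + k))/(k + 9))/(k + 3)) = 8*((B + (6 + B + k)/(9 + k))/(3 + k)) = 8*(B + (6 + B + k)/(9 + k))/(3 + k))
-345*s(-9, 23) + 420 = -2760*(6 + 23 + 10*(-9) - 9*23)/(27 + 23**2 + 12*23) + 420 = -2760*(6 + 23 - 90 - 207)/(27 + 529 + 276) + 420 = -2760*(-268)/832 + 420 = -345*(-67/26) + 420 = 23115/26 + 420 = 34035/26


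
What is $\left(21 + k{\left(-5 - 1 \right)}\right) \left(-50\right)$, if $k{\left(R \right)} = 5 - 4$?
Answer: $-1100$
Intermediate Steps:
$k{\left(R \right)} = 1$ ($k{\left(R \right)} = 5 - 4 = 1$)
$\left(21 + k{\left(-5 - 1 \right)}\right) \left(-50\right) = \left(21 + 1\right) \left(-50\right) = 22 \left(-50\right) = -1100$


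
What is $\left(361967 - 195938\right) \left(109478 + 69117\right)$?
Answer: $29651949255$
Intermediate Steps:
$\left(361967 - 195938\right) \left(109478 + 69117\right) = \left(361967 + \left(-248613 + 52675\right)\right) 178595 = \left(361967 - 195938\right) 178595 = 166029 \cdot 178595 = 29651949255$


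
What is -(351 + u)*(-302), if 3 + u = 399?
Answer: 225594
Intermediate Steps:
u = 396 (u = -3 + 399 = 396)
-(351 + u)*(-302) = -(351 + 396)*(-302) = -747*(-302) = -1*(-225594) = 225594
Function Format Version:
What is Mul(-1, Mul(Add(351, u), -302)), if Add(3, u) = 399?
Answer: 225594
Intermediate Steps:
u = 396 (u = Add(-3, 399) = 396)
Mul(-1, Mul(Add(351, u), -302)) = Mul(-1, Mul(Add(351, 396), -302)) = Mul(-1, Mul(747, -302)) = Mul(-1, -225594) = 225594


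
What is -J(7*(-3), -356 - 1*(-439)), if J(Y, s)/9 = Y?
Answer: 189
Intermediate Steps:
J(Y, s) = 9*Y
-J(7*(-3), -356 - 1*(-439)) = -9*7*(-3) = -9*(-21) = -1*(-189) = 189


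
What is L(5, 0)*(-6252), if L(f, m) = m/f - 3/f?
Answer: 18756/5 ≈ 3751.2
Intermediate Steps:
L(f, m) = -3/f + m/f
L(5, 0)*(-6252) = ((-3 + 0)/5)*(-6252) = ((1/5)*(-3))*(-6252) = -3/5*(-6252) = 18756/5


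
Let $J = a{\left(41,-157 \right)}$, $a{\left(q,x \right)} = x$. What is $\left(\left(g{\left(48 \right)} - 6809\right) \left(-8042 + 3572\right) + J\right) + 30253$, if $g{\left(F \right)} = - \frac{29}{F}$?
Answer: $\frac{243752213}{8} \approx 3.0469 \cdot 10^{7}$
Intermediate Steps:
$J = -157$
$\left(\left(g{\left(48 \right)} - 6809\right) \left(-8042 + 3572\right) + J\right) + 30253 = \left(\left(- \frac{29}{48} - 6809\right) \left(-8042 + 3572\right) - 157\right) + 30253 = \left(\left(\left(-29\right) \frac{1}{48} - 6809\right) \left(-4470\right) - 157\right) + 30253 = \left(\left(- \frac{29}{48} - 6809\right) \left(-4470\right) - 157\right) + 30253 = \left(\left(- \frac{326861}{48}\right) \left(-4470\right) - 157\right) + 30253 = \left(\frac{243511445}{8} - 157\right) + 30253 = \frac{243510189}{8} + 30253 = \frac{243752213}{8}$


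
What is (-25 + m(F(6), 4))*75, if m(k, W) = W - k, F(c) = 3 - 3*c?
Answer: -450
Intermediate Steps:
(-25 + m(F(6), 4))*75 = (-25 + (4 - (3 - 3*6)))*75 = (-25 + (4 - (3 - 18)))*75 = (-25 + (4 - 1*(-15)))*75 = (-25 + (4 + 15))*75 = (-25 + 19)*75 = -6*75 = -450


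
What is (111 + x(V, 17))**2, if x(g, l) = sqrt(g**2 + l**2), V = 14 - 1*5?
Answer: (111 + sqrt(370))**2 ≈ 16961.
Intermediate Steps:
V = 9 (V = 14 - 5 = 9)
(111 + x(V, 17))**2 = (111 + sqrt(9**2 + 17**2))**2 = (111 + sqrt(81 + 289))**2 = (111 + sqrt(370))**2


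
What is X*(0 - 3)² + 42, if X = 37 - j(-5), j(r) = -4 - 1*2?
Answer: 429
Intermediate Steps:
j(r) = -6 (j(r) = -4 - 2 = -6)
X = 43 (X = 37 - 1*(-6) = 37 + 6 = 43)
X*(0 - 3)² + 42 = 43*(0 - 3)² + 42 = 43*(-3)² + 42 = 43*9 + 42 = 387 + 42 = 429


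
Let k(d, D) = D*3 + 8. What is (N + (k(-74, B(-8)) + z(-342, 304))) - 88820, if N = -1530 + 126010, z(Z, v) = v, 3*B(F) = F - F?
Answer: 35972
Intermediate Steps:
B(F) = 0 (B(F) = (F - F)/3 = (⅓)*0 = 0)
k(d, D) = 8 + 3*D (k(d, D) = 3*D + 8 = 8 + 3*D)
N = 124480
(N + (k(-74, B(-8)) + z(-342, 304))) - 88820 = (124480 + ((8 + 3*0) + 304)) - 88820 = (124480 + ((8 + 0) + 304)) - 88820 = (124480 + (8 + 304)) - 88820 = (124480 + 312) - 88820 = 124792 - 88820 = 35972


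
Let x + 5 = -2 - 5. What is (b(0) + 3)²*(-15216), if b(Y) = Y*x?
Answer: -136944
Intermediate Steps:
x = -12 (x = -5 + (-2 - 5) = -5 - 7 = -12)
b(Y) = -12*Y (b(Y) = Y*(-12) = -12*Y)
(b(0) + 3)²*(-15216) = (-12*0 + 3)²*(-15216) = (0 + 3)²*(-15216) = 3²*(-15216) = 9*(-15216) = -136944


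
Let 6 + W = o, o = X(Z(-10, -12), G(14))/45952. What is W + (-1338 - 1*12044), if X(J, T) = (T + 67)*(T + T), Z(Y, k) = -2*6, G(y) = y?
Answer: -153800777/11488 ≈ -13388.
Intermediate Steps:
Z(Y, k) = -12
X(J, T) = 2*T*(67 + T) (X(J, T) = (67 + T)*(2*T) = 2*T*(67 + T))
o = 567/11488 (o = (2*14*(67 + 14))/45952 = (2*14*81)*(1/45952) = 2268*(1/45952) = 567/11488 ≈ 0.049356)
W = -68361/11488 (W = -6 + 567/11488 = -68361/11488 ≈ -5.9506)
W + (-1338 - 1*12044) = -68361/11488 + (-1338 - 1*12044) = -68361/11488 + (-1338 - 12044) = -68361/11488 - 13382 = -153800777/11488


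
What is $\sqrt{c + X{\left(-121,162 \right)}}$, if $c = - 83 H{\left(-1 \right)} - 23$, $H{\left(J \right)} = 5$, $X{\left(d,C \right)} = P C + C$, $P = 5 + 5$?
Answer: $8 \sqrt{21} \approx 36.661$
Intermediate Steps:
$P = 10$
$X{\left(d,C \right)} = 11 C$ ($X{\left(d,C \right)} = 10 C + C = 11 C$)
$c = -438$ ($c = \left(-83\right) 5 - 23 = -415 - 23 = -438$)
$\sqrt{c + X{\left(-121,162 \right)}} = \sqrt{-438 + 11 \cdot 162} = \sqrt{-438 + 1782} = \sqrt{1344} = 8 \sqrt{21}$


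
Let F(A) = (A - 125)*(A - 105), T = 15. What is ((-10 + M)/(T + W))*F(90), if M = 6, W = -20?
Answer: 420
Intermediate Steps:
F(A) = (-125 + A)*(-105 + A)
((-10 + M)/(T + W))*F(90) = ((-10 + 6)/(15 - 20))*(13125 + 90**2 - 230*90) = (-4/(-5))*(13125 + 8100 - 20700) = -4*(-1/5)*525 = (4/5)*525 = 420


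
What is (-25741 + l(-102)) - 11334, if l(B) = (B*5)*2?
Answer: -38095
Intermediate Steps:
l(B) = 10*B (l(B) = (5*B)*2 = 10*B)
(-25741 + l(-102)) - 11334 = (-25741 + 10*(-102)) - 11334 = (-25741 - 1020) - 11334 = -26761 - 11334 = -38095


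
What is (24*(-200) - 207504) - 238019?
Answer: -450323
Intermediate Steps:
(24*(-200) - 207504) - 238019 = (-4800 - 207504) - 238019 = -212304 - 238019 = -450323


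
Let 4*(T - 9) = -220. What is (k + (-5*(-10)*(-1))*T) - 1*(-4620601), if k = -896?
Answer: 4622005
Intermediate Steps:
T = -46 (T = 9 + (1/4)*(-220) = 9 - 55 = -46)
(k + (-5*(-10)*(-1))*T) - 1*(-4620601) = (-896 + (-5*(-10)*(-1))*(-46)) - 1*(-4620601) = (-896 + (50*(-1))*(-46)) + 4620601 = (-896 - 50*(-46)) + 4620601 = (-896 + 2300) + 4620601 = 1404 + 4620601 = 4622005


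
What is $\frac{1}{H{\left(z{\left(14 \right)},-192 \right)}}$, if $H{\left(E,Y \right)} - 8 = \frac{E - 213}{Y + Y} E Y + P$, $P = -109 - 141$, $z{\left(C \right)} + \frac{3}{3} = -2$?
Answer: $\frac{1}{82} \approx 0.012195$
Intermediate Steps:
$z{\left(C \right)} = -3$ ($z{\left(C \right)} = -1 - 2 = -3$)
$P = -250$
$H{\left(E,Y \right)} = -242 + \frac{E \left(-213 + E\right)}{2}$ ($H{\left(E,Y \right)} = 8 + \left(\frac{E - 213}{Y + Y} E Y - 250\right) = 8 + \left(\frac{-213 + E}{2 Y} E Y - 250\right) = 8 + \left(\frac{E \left(-213 + E\right)}{2 Y} Y - 250\right) = 8 + \left(\frac{E \left(-213 + E\right)}{2} - 250\right) = 8 + \left(-250 + \frac{E \left(-213 + E\right)}{2}\right) = -242 + \frac{E \left(-213 + E\right)}{2}$)
$\frac{1}{H{\left(z{\left(14 \right)},-192 \right)}} = \frac{1}{-242 + \frac{\left(-3\right)^{2}}{2} - - \frac{639}{2}} = \frac{1}{-242 + \frac{1}{2} \cdot 9 + \frac{639}{2}} = \frac{1}{-242 + \frac{9}{2} + \frac{639}{2}} = \frac{1}{82}$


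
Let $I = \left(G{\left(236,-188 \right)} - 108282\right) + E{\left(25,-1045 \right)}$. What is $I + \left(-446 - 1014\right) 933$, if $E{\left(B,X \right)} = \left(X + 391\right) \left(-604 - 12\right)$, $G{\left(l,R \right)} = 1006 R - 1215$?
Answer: $-1257941$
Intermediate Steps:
$G{\left(l,R \right)} = -1215 + 1006 R$
$E{\left(B,X \right)} = -240856 - 616 X$ ($E{\left(B,X \right)} = \left(391 + X\right) \left(-616\right) = -240856 - 616 X$)
$I = 104239$ ($I = \left(\left(-1215 + 1006 \left(-188\right)\right) - 108282\right) - -402864 = \left(\left(-1215 - 189128\right) - 108282\right) + \left(-240856 + 643720\right) = \left(-190343 - 108282\right) + 402864 = -298625 + 402864 = 104239$)
$I + \left(-446 - 1014\right) 933 = 104239 + \left(-446 - 1014\right) 933 = 104239 - 1362180 = -1257941$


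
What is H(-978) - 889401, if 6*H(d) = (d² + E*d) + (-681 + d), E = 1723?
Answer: -2022225/2 ≈ -1.0111e+6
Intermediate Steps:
H(d) = -227/2 + d²/6 + 862*d/3 (H(d) = ((d² + 1723*d) + (-681 + d))/6 = (-681 + d² + 1724*d)/6 = -227/2 + d²/6 + 862*d/3)
H(-978) - 889401 = (-227/2 + (⅙)*(-978)² + (862/3)*(-978)) - 889401 = (-227/2 + (⅙)*956484 - 281012) - 889401 = (-227/2 + 159414 - 281012) - 889401 = -243423/2 - 889401 = -2022225/2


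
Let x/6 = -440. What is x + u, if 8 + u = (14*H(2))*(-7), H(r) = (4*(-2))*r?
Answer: -1080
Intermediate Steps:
x = -2640 (x = 6*(-440) = -2640)
H(r) = -8*r
u = 1560 (u = -8 + (14*(-8*2))*(-7) = -8 + (14*(-16))*(-7) = -8 - 224*(-7) = -8 + 1568 = 1560)
x + u = -2640 + 1560 = -1080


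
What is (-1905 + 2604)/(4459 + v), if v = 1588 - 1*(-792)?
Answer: 699/6839 ≈ 0.10221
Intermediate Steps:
v = 2380 (v = 1588 + 792 = 2380)
(-1905 + 2604)/(4459 + v) = (-1905 + 2604)/(4459 + 2380) = 699/6839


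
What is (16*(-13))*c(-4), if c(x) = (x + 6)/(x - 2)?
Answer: 208/3 ≈ 69.333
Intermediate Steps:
c(x) = (6 + x)/(-2 + x)
(16*(-13))*c(-4) = (16*(-13))*((6 - 4)/(-2 - 4)) = -208*2/(-6) = -(-104)*2/3 = -208*(-⅓) = 208/3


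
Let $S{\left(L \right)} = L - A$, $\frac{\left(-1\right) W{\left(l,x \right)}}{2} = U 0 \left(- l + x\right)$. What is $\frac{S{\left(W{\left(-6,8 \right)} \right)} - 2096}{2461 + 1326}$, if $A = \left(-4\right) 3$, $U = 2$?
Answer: $- \frac{2084}{3787} \approx -0.5503$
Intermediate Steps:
$A = -12$
$W{\left(l,x \right)} = 0$ ($W{\left(l,x \right)} = - 2 \cdot 2 \cdot 0 \left(- l + x\right) = - 2 \cdot 2 \cdot 0 \left(x - l\right) = - 2 \cdot 2 \cdot 0 = \left(-2\right) 0 = 0$)
$S{\left(L \right)} = 12 + L$ ($S{\left(L \right)} = L - -12 = L + 12 = 12 + L$)
$\frac{S{\left(W{\left(-6,8 \right)} \right)} - 2096}{2461 + 1326} = \frac{\left(12 + 0\right) - 2096}{2461 + 1326} = \frac{12 - 2096}{3787} = \left(-2084\right) \frac{1}{3787} = - \frac{2084}{3787}$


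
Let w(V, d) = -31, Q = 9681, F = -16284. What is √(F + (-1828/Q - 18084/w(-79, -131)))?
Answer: 2*I*√353530231905417/300111 ≈ 125.3*I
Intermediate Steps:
√(F + (-1828/Q - 18084/w(-79, -131))) = √(-16284 + (-1828/9681 - 18084/(-31))) = √(-16284 + (-1828*1/9681 - 18084*(-1/31))) = √(-16284 + (-1828/9681 + 18084/31)) = √(-16284 + 175014536/300111) = √(-4711992988/300111) = 2*I*√353530231905417/300111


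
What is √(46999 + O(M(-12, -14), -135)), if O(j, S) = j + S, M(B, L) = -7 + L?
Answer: √46843 ≈ 216.43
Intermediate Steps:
O(j, S) = S + j
√(46999 + O(M(-12, -14), -135)) = √(46999 + (-135 + (-7 - 14))) = √(46999 + (-135 - 21)) = √(46999 - 156) = √46843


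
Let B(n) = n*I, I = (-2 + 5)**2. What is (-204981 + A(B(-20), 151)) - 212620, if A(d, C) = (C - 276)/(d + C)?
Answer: -12110304/29 ≈ -4.1760e+5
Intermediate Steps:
I = 9 (I = 3**2 = 9)
B(n) = 9*n (B(n) = n*9 = 9*n)
A(d, C) = (-276 + C)/(C + d)
(-204981 + A(B(-20), 151)) - 212620 = (-204981 + (-276 + 151)/(151 + 9*(-20))) - 212620 = (-204981 - 125/(151 - 180)) - 212620 = (-204981 - 125/(-29)) - 212620 = (-204981 - 1/29*(-125)) - 212620 = (-204981 + 125/29) - 212620 = -5944324/29 - 212620 = -12110304/29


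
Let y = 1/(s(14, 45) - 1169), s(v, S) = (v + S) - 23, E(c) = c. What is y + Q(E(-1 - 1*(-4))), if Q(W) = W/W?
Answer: 1132/1133 ≈ 0.99912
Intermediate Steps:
Q(W) = 1
s(v, S) = -23 + S + v (s(v, S) = (S + v) - 23 = -23 + S + v)
y = -1/1133 (y = 1/((-23 + 45 + 14) - 1169) = 1/(36 - 1169) = 1/(-1133) = -1/1133 ≈ -0.00088261)
y + Q(E(-1 - 1*(-4))) = -1/1133 + 1 = 1132/1133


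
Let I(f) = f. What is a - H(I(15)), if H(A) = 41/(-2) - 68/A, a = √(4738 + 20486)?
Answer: 751/30 + 2*√6306 ≈ 183.85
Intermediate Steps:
a = 2*√6306 (a = √25224 = 2*√6306 ≈ 158.82)
H(A) = -41/2 - 68/A (H(A) = 41*(-½) - 68/A = -41/2 - 68/A)
a - H(I(15)) = 2*√6306 - (-41/2 - 68/15) = 2*√6306 - 1*(-751/30) = 2*√6306 + 751/30 = 751/30 + 2*√6306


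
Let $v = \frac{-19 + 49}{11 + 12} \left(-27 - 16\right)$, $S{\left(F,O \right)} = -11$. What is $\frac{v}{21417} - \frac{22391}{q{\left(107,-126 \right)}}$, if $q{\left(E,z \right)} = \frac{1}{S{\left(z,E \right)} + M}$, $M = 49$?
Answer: $- \frac{139708331456}{164197} \approx -8.5086 \cdot 10^{5}$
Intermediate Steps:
$q{\left(E,z \right)} = \frac{1}{38}$ ($q{\left(E,z \right)} = \frac{1}{-11 + 49} = \frac{1}{38}$)
$v = - \frac{1290}{23}$ ($v = \frac{30}{23} \left(-43\right) = - \frac{1290}{23} \approx -56.087$)
$\frac{v}{21417} - \frac{22391}{q{\left(107,-126 \right)}} = - \frac{1290}{23 \cdot 21417} - 22391 \frac{1}{\frac{1}{38}} = \left(- \frac{1290}{23}\right) \frac{1}{21417} - 850858 = - \frac{430}{164197} - 850858 = - \frac{139708331456}{164197}$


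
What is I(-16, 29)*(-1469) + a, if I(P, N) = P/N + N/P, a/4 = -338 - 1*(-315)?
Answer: 1568805/464 ≈ 3381.0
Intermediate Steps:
a = -92 (a = 4*(-338 - 1*(-315)) = 4*(-338 + 315) = 4*(-23) = -92)
I(P, N) = N/P + P/N
I(-16, 29)*(-1469) + a = (29/(-16) - 16/29)*(-1469) - 92 = (29*(-1/16) - 16*1/29)*(-1469) - 92 = (-29/16 - 16/29)*(-1469) - 92 = -1097/464*(-1469) - 92 = 1611493/464 - 92 = 1568805/464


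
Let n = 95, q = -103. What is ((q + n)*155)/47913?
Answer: -1240/47913 ≈ -0.025880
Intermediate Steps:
((q + n)*155)/47913 = ((-103 + 95)*155)/47913 = -8*155*(1/47913) = -1240*1/47913 = -1240/47913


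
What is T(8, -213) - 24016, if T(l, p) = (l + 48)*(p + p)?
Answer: -47872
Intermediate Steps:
T(l, p) = 2*p*(48 + l) (T(l, p) = (48 + l)*(2*p) = 2*p*(48 + l))
T(8, -213) - 24016 = 2*(-213)*(48 + 8) - 24016 = 2*(-213)*56 - 24016 = -23856 - 24016 = -47872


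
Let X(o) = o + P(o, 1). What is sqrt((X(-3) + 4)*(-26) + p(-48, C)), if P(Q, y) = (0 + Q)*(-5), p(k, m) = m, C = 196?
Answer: 2*I*sqrt(55) ≈ 14.832*I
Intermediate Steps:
P(Q, y) = -5*Q (P(Q, y) = Q*(-5) = -5*Q)
X(o) = -4*o (X(o) = o - 5*o = -4*o)
sqrt((X(-3) + 4)*(-26) + p(-48, C)) = sqrt((-4*(-3) + 4)*(-26) + 196) = sqrt((12 + 4)*(-26) + 196) = sqrt(16*(-26) + 196) = sqrt(-416 + 196) = sqrt(-220) = 2*I*sqrt(55)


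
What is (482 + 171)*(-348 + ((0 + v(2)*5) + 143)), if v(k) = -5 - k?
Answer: -156720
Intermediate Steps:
(482 + 171)*(-348 + ((0 + v(2)*5) + 143)) = (482 + 171)*(-348 + ((0 + (-5 - 1*2)*5) + 143)) = 653*(-348 + ((0 + (-5 - 2)*5) + 143)) = 653*(-348 + ((0 - 7*5) + 143)) = 653*(-348 + ((0 - 35) + 143)) = 653*(-348 + (-35 + 143)) = 653*(-348 + 108) = 653*(-240) = -156720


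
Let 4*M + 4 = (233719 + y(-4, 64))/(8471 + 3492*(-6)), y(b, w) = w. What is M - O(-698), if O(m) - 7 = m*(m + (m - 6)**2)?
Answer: 17246383156761/49924 ≈ 3.4545e+8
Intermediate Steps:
M = -283707/49924 (M = -1 + ((233719 + 64)/(8471 + 3492*(-6)))/4 = -1 + (233783/(8471 - 20952))/4 = -1 + (233783/(-12481))/4 = -1 + (233783*(-1/12481))/4 = -1 + (1/4)*(-233783/12481) = -1 - 233783/49924 = -283707/49924 ≈ -5.6828)
O(m) = 7 + m*(m + (-6 + m)**2) (O(m) = 7 + m*(m + (m - 6)**2) = 7 + m*(m + (-6 + m)**2))
M - O(-698) = -283707/49924 - (7 + (-698)**2 - 698*(-6 - 698)**2) = -283707/49924 - (7 + 487204 - 698*(-704)**2) = -283707/49924 - (7 + 487204 - 698*495616) = -283707/49924 - (7 + 487204 - 345939968) = -283707/49924 - 1*(-345452757) = -283707/49924 + 345452757 = 17246383156761/49924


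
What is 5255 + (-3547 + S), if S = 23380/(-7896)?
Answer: 480821/282 ≈ 1705.0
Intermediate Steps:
S = -835/282 (S = 23380*(-1/7896) = -835/282 ≈ -2.9610)
5255 + (-3547 + S) = 5255 + (-3547 - 835/282) = 5255 - 1001089/282 = 480821/282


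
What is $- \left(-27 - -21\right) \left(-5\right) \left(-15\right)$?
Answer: $450$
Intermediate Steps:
$- \left(-27 - -21\right) \left(-5\right) \left(-15\right) = - \left(-27 + 21\right) \left(-5\right) \left(-15\right) = - \left(-6\right) \left(-5\right) \left(-15\right) = - 30 \left(-15\right) = \left(-1\right) \left(-450\right) = 450$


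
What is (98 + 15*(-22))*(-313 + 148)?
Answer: 38280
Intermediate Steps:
(98 + 15*(-22))*(-313 + 148) = (98 - 330)*(-165) = -232*(-165) = 38280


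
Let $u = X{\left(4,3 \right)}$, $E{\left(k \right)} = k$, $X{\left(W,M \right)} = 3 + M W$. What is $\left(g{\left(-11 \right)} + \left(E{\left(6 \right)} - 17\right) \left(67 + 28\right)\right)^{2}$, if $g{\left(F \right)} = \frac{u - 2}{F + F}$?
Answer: $\frac{529138009}{484} \approx 1.0933 \cdot 10^{6}$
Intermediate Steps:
$u = 15$ ($u = 3 + 3 \cdot 4 = 3 + 12 = 15$)
$g{\left(F \right)} = \frac{13}{2 F}$ ($g{\left(F \right)} = \frac{15 - 2}{F + F} = \frac{13}{2 F}$)
$\left(g{\left(-11 \right)} + \left(E{\left(6 \right)} - 17\right) \left(67 + 28\right)\right)^{2} = \left(\frac{13}{2 \left(-11\right)} + \left(6 - 17\right) \left(67 + 28\right)\right)^{2} = \left(\frac{13}{2} \left(- \frac{1}{11}\right) - 1045\right)^{2} = \left(- \frac{13}{22} - 1045\right)^{2} = \left(- \frac{23003}{22}\right)^{2} = \frac{529138009}{484}$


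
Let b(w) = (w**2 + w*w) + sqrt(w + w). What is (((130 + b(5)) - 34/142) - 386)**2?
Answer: 214467859/5041 - 29286*sqrt(10)/71 ≈ 41240.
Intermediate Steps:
b(w) = 2*w**2 + sqrt(2)*sqrt(w) (b(w) = (w**2 + w**2) + sqrt(2*w) = 2*w**2 + sqrt(2)*sqrt(w))
(((130 + b(5)) - 34/142) - 386)**2 = (((130 + (2*5**2 + sqrt(2)*sqrt(5))) - 34/142) - 386)**2 = (((130 + (2*25 + sqrt(10))) - 34*1/142) - 386)**2 = (((130 + (50 + sqrt(10))) - 17/71) - 386)**2 = (((180 + sqrt(10)) - 17/71) - 386)**2 = ((12763/71 + sqrt(10)) - 386)**2 = (-14643/71 + sqrt(10))**2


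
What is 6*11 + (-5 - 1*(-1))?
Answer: 62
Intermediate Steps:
6*11 + (-5 - 1*(-1)) = 66 + (-5 + 1) = 66 - 4 = 62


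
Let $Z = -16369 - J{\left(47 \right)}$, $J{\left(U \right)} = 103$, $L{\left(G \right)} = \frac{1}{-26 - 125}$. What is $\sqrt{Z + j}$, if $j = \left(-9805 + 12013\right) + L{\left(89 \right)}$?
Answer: $\frac{i \sqrt{325233615}}{151} \approx 119.43 i$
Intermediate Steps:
$L{\left(G \right)} = - \frac{1}{151}$ ($L{\left(G \right)} = \frac{1}{-151} = - \frac{1}{151}$)
$j = \frac{333407}{151}$ ($j = \left(-9805 + 12013\right) - \frac{1}{151} = 2208 - \frac{1}{151} = \frac{333407}{151} \approx 2208.0$)
$Z = -16472$ ($Z = -16369 - 103 = -16472$)
$\sqrt{Z + j} = \sqrt{-16472 + \frac{333407}{151}} = \sqrt{- \frac{2153865}{151}} = \frac{i \sqrt{325233615}}{151}$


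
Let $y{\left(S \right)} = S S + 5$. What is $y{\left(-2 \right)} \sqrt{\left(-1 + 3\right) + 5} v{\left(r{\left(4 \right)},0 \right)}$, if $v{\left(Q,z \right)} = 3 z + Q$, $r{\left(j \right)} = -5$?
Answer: $- 45 \sqrt{7} \approx -119.06$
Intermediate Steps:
$v{\left(Q,z \right)} = Q + 3 z$
$y{\left(S \right)} = 5 + S^{2}$ ($y{\left(S \right)} = S^{2} + 5 = 5 + S^{2}$)
$y{\left(-2 \right)} \sqrt{\left(-1 + 3\right) + 5} v{\left(r{\left(4 \right)},0 \right)} = \left(5 + \left(-2\right)^{2}\right) \sqrt{\left(-1 + 3\right) + 5} \left(-5 + 3 \cdot 0\right) = \left(5 + 4\right) \sqrt{2 + 5} \left(-5 + 0\right) = 9 \sqrt{7} \left(-5\right) = - 45 \sqrt{7}$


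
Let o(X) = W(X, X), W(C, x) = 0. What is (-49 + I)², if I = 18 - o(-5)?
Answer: 961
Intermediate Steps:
o(X) = 0
I = 18 (I = 18 - 1*0 = 18 + 0 = 18)
(-49 + I)² = (-49 + 18)² = (-31)² = 961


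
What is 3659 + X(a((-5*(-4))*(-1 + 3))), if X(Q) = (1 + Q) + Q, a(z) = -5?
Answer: 3650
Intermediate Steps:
X(Q) = 1 + 2*Q
3659 + X(a((-5*(-4))*(-1 + 3))) = 3659 + (1 + 2*(-5)) = 3659 + (1 - 10) = 3659 - 9 = 3650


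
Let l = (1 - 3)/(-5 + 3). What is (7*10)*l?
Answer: 70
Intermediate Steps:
l = 1 (l = -2/(-2) = -2*(-½) = 1)
(7*10)*l = (7*10)*1 = 70*1 = 70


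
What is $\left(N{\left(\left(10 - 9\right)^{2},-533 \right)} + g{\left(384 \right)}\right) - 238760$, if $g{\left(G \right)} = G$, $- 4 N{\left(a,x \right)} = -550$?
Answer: $- \frac{476477}{2} \approx -2.3824 \cdot 10^{5}$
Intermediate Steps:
$N{\left(a,x \right)} = \frac{275}{2}$ ($N{\left(a,x \right)} = \left(- \frac{1}{4}\right) \left(-550\right) = \frac{275}{2}$)
$\left(N{\left(\left(10 - 9\right)^{2},-533 \right)} + g{\left(384 \right)}\right) - 238760 = \left(\frac{275}{2} + 384\right) - 238760 = \frac{1043}{2} - 238760 = - \frac{476477}{2}$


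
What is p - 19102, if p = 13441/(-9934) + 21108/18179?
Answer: -3449668390039/180590186 ≈ -19102.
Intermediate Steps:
p = -34657067/180590186 (p = 13441*(-1/9934) + 21108*(1/18179) = -13441/9934 + 21108/18179 = -34657067/180590186 ≈ -0.19191)
p - 19102 = -34657067/180590186 - 19102 = -3449668390039/180590186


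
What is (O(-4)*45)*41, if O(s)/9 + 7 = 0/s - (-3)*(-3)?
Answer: -265680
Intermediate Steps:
O(s) = -144 (O(s) = -63 + 9*(0/s - (-3)*(-3)) = -63 + 9*(0 - 1*9) = -63 + 9*(0 - 9) = -63 + 9*(-9) = -63 - 81 = -144)
(O(-4)*45)*41 = -144*45*41 = -6480*41 = -265680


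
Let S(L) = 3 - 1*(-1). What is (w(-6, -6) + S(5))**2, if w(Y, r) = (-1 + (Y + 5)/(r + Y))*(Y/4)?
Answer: 1849/64 ≈ 28.891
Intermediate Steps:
w(Y, r) = Y*(-1 + (5 + Y)/(Y + r))/4 (w(Y, r) = (-1 + (5 + Y)/(Y + r))*(Y*(1/4)) = (-1 + (5 + Y)/(Y + r))*(Y/4) = Y*(-1 + (5 + Y)/(Y + r))/4)
S(L) = 4 (S(L) = 3 + 1 = 4)
(w(-6, -6) + S(5))**2 = ((1/4)*(-6)*(5 - 1*(-6))/(-6 - 6) + 4)**2 = ((1/4)*(-6)*(5 + 6)/(-12) + 4)**2 = ((1/4)*(-6)*(-1/12)*11 + 4)**2 = (11/8 + 4)**2 = (43/8)**2 = 1849/64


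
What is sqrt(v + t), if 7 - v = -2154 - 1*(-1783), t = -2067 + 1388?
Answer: I*sqrt(301) ≈ 17.349*I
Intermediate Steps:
t = -679
v = 378 (v = 7 - (-2154 - 1*(-1783)) = 7 - (-2154 + 1783) = 7 - 1*(-371) = 7 + 371 = 378)
sqrt(v + t) = sqrt(378 - 679) = sqrt(-301) = I*sqrt(301)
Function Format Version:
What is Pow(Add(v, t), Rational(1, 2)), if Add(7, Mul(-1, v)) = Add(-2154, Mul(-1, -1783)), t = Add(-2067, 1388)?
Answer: Mul(I, Pow(301, Rational(1, 2))) ≈ Mul(17.349, I)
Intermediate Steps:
t = -679
v = 378 (v = Add(7, Mul(-1, Add(-2154, Mul(-1, -1783)))) = Add(7, Mul(-1, Add(-2154, 1783))) = Add(7, Mul(-1, -371)) = Add(7, 371) = 378)
Pow(Add(v, t), Rational(1, 2)) = Pow(Add(378, -679), Rational(1, 2)) = Pow(-301, Rational(1, 2)) = Mul(I, Pow(301, Rational(1, 2)))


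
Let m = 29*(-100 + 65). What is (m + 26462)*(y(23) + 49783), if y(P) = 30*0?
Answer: 1266828001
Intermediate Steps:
y(P) = 0
m = -1015 (m = 29*(-35) = -1015)
(m + 26462)*(y(23) + 49783) = (-1015 + 26462)*(0 + 49783) = 25447*49783 = 1266828001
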